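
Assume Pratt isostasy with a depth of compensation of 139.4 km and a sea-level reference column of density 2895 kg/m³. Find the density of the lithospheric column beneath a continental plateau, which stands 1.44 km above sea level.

Pratt balance: ρ_ref D = ρ (D + h).
ρ = ρ_ref D/(D + h) = 2895 × 139.4 km/(139.4 km + 1.44 km) = 2870 kg/m³.

2870 kg/m³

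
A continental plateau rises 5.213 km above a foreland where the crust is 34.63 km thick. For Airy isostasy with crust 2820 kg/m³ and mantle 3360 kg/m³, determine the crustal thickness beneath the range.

Root depth r = h ρ_c / (ρ_m − ρ_c) = 5.213 km × 2820 / 540 = 27.22 km.
Total thickness = T + h + r = 34.63 km + 5.213 km + 27.22 km = 67.1 km.

67.1 km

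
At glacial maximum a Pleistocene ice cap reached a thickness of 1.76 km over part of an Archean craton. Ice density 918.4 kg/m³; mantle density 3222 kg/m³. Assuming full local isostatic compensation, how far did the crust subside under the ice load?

Equating mass per unit area of the two columns: the ice load ρ_ice t is balanced by mantle displaced below, ρ_m s.
s = t ρ_ice / ρ_m = 1.76 km × 918.4/3222 = 0.502 km.

0.502 km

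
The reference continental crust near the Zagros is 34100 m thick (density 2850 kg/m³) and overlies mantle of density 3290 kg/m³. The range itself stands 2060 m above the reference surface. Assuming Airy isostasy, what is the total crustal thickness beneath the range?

Root depth r = h ρ_c / (ρ_m − ρ_c) = 2060 m × 2850 / 440 = 13340 m.
Total thickness = T + h + r = 34100 m + 2060 m + 13340 m = 49500 m.

49500 m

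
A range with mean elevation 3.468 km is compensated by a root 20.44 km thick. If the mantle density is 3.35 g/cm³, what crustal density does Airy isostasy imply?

ρ_c h = (ρ_m − ρ_c) r → ρ_c (h + r) = ρ_m r → ρ_c = ρ_m r / (h + r).
ρ_c = 3.35 × 20.44 km / (3.468 km + 20.44 km) = 2.86 g/cm³.

2.86 g/cm³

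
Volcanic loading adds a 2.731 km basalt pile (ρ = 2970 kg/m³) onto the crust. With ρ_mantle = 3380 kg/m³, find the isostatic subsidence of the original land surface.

2.4 km

Subaerial loading: s = t ρ_load / ρ_m.
s = 2.731 km × 2970/3380 = 2.4 km.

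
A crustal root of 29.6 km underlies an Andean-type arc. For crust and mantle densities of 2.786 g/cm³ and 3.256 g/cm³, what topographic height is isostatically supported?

4.99 km

Isostatic balance requires: ρ_c h = (ρ_m − ρ_c) r.
h = r (ρ_m − ρ_c) / ρ_c = 29.6 km × (3.256 − 2.786) / 2.786 = 4.99 km.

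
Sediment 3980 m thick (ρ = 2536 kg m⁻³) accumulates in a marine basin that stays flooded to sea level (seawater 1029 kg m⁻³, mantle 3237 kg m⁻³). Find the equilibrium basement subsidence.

Submarine loading: the sediment displaces seawater, and the subsidence is in turn flooded, so s (ρ_m − ρ_w) = t (ρ_sed − ρ_w).
s = 3980 m × (2536 − 1029) / (3237 − 1029) = 2720 m.

2720 m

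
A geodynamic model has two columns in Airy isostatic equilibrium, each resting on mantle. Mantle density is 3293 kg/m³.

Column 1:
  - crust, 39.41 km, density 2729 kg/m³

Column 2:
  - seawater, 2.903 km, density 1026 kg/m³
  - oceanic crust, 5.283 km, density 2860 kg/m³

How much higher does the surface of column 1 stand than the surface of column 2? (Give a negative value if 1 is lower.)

4.06 km

For any compensation level in the mantle, the mantle terms cancel and isostasy reduces to e = (Σt_1 − Σt_2) − (Σ(ρt)_1 − Σ(ρt)_2) / ρ_m.
Σt_1 = 39.41 km; Σt_2 = 8.186 km; Σ(ρt)_1 = 107549.89; Σ(ρt)_2 = 18087.858 (in km·kg/m³).
e = (39.41 − 8.186) − (107549.89 − 18087.858) / 3293 = 4.06 km.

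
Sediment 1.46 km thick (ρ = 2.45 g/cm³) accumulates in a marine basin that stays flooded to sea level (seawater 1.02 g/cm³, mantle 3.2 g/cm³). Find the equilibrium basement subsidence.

0.958 km

Submarine loading: the sediment displaces seawater, and the subsidence is in turn flooded, so s (ρ_m − ρ_w) = t (ρ_sed − ρ_w).
s = 1.46 km × (2.45 − 1.02) / (3.2 − 1.02) = 0.958 km.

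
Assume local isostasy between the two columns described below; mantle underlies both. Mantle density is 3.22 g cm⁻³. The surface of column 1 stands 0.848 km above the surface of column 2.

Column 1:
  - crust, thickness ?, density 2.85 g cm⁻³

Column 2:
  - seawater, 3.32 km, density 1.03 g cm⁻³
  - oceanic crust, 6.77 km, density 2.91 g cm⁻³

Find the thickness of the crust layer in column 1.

Take the compensation level at the base of the deeper column (depth z_c below the surface of column 1) and equate Σ ρ_i t_i down to z_c; mantle fills any gap and the z_c terms cancel.
Column 1: x×2.85 + (z_c − 0 − x)×3.22
Column 2: 0.848×0 + 3.32×1.03 + 6.77×2.91 + (z_c − 0.848 − 10.09)×3.22
The z_c×3.22 term appears on both sides and cancels. Collect the known terms of each column as K = Σ(ρt)_known − 3.22 × (depth of known layers): K_1 = 0 − 3.22×0 = 0; K_2 = 23.1203 − 3.22×(0.848 + 10.09) = −12.10006.
Balance: K_1 − x×(3.22 − 2.85) = K_2, so x = (K_1 − K_2)/(3.22 − 2.85) = 12.1001/0.37 = 32.7 km.

32.7 km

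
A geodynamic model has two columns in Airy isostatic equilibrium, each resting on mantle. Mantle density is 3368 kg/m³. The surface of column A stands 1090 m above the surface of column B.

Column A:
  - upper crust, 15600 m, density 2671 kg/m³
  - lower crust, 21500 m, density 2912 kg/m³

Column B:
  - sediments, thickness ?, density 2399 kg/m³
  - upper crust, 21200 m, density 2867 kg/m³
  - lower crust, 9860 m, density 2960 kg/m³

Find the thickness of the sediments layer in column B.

2440 m

Take the compensation level at the base of the deeper column (depth z_c below the surface of column A) and equate Σ ρ_i t_i down to z_c; mantle fills any gap and the z_c terms cancel.
Column A: 15600×2671 + 21500×2912 + (z_c − 37100)×3368
Column B: 1090×0 + x×2399 + 21200×2867 + 9860×2960 + (z_c − 1090 − 31060 − x)×3368
The z_c×3368 term appears on both sides and cancels. Collect the known terms of each column as K = Σ(ρt)_known − 3368 × (depth of known layers): K_A = 104275600 − 3368×37100 = −20677200; K_B = 89966000 − 3368×(1090 + 31060) = −18315200.
Balance: K_A = K_B − x×(3368 − 2399), so x = (K_B − K_A)/(3368 − 2399) = 2362000/969 = 2440 m.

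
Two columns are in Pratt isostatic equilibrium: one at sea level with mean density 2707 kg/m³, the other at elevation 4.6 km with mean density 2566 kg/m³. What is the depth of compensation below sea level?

ρ_ref D = ρ (D + h) → D (ρ_ref − ρ) = ρ h.
D = ρ h/(ρ_ref − ρ) = 2566 × 4.6 km/(2707 − 2566) = 83.7 km.

83.7 km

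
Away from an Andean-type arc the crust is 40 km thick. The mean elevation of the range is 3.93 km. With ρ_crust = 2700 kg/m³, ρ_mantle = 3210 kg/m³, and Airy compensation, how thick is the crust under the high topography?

64.7 km

Root depth r = h ρ_c / (ρ_m − ρ_c) = 3.93 km × 2700 / 510 = 20.81 km.
Total thickness = T + h + r = 40 km + 3.93 km + 20.81 km = 64.7 km.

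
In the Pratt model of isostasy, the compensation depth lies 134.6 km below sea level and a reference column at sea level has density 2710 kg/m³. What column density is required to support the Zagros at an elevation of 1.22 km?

Pratt balance: ρ_ref D = ρ (D + h).
ρ = ρ_ref D/(D + h) = 2710 × 134.6 km/(134.6 km + 1.22 km) = 2690 kg/m³.

2690 kg/m³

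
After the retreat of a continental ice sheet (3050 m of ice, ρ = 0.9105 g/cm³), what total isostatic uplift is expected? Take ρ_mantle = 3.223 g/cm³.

Removing the load lets mantle flow back in; uplift u satisfies ρ_ice t = ρ_m u.
u = t ρ_ice/ρ_m = 3050 m × 0.9105/3.223 = 862 m.

862 m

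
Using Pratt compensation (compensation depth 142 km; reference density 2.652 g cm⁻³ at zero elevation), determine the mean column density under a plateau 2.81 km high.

Pratt balance: ρ_ref D = ρ (D + h).
ρ = ρ_ref D/(D + h) = 2.652 × 142 km/(142 km + 2.81 km) = 2.6 g cm⁻³.

2.6 g cm⁻³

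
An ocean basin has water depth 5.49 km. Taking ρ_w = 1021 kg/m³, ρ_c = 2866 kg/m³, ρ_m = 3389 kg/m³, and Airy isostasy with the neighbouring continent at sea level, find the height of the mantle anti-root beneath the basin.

19.4 km

Balancing pressure at the compensation depth: replacing crust with seawater at the top is compensated by replacing crust with mantle at the base: d (ρ_c − ρ_w) = a (ρ_m − ρ_c).
a = d (ρ_c − ρ_w)/(ρ_m − ρ_c) = 5.49 km × 1845/523 = 19.4 km.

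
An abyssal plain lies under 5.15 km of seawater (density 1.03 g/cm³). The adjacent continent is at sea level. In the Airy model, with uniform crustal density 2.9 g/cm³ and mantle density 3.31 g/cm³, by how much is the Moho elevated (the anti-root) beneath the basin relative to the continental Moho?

23.5 km

By Archimedes' principle applied to the lithosphere: replacing crust with seawater at the top is compensated by replacing crust with mantle at the base: d (ρ_c − ρ_w) = a (ρ_m − ρ_c).
a = d (ρ_c − ρ_w)/(ρ_m − ρ_c) = 5.15 km × 1.87/0.41 = 23.5 km.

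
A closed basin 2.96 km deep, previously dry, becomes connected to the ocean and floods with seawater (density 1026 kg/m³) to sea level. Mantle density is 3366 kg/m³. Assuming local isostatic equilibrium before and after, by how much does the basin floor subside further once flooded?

After flooding the water column is d + s deep. Its weight must equal the weight of mantle displaced by the extra subsidence s: (d + s) ρ_w = s ρ_m.
s = d ρ_w / (ρ_m − ρ_w) = 2.96 km × 1026/(3366 − 1026) = 1.3 km.

1.3 km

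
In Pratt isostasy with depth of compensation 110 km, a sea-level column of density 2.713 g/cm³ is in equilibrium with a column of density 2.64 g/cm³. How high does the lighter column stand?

3.04 km

ρ_ref D = ρ (D + h) → h = D (ρ_ref − ρ)/ρ.
h = 110 km × (2.713 − 2.64)/2.64 = 3.04 km.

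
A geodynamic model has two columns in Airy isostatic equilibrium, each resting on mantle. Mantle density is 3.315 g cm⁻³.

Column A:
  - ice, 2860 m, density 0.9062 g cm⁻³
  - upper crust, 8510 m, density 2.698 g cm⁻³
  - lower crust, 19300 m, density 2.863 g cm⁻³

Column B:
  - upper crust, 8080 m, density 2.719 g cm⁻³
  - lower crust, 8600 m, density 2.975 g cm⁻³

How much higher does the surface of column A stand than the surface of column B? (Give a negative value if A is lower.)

3960 m

For any compensation level in the mantle, the mantle terms cancel and isostasy reduces to e = (Σt_A − Σt_B) − (Σ(ρt)_A − Σ(ρt)_B) / ρ_m.
Σt_A = 30670 m; Σt_B = 16680 m; Σ(ρt)_A = 80807.612; Σ(ρt)_B = 47554.52 (in m·g cm⁻³).
e = (30670 − 16680) − (80807.612 − 47554.52) / 3.315 = 3960 m.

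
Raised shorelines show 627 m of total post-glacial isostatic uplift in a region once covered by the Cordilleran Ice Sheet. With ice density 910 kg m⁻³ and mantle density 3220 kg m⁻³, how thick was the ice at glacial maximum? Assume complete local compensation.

2220 m

u = t ρ_ice/ρ_m → t = u ρ_m/ρ_ice = 627 m × 3220/910 = 2220 m.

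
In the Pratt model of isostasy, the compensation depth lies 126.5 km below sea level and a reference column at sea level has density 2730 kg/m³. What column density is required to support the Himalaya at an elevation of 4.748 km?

2630 kg/m³

Pratt balance: ρ_ref D = ρ (D + h).
ρ = ρ_ref D/(D + h) = 2730 × 126.5 km/(126.5 km + 4.748 km) = 2630 kg/m³.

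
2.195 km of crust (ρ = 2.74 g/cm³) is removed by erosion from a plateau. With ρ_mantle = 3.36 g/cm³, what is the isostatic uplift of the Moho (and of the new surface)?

1.79 km

Unloading: uplift u = e ρ_c/ρ_m = 2.195 km × 2.74/3.36 = 1.79 km.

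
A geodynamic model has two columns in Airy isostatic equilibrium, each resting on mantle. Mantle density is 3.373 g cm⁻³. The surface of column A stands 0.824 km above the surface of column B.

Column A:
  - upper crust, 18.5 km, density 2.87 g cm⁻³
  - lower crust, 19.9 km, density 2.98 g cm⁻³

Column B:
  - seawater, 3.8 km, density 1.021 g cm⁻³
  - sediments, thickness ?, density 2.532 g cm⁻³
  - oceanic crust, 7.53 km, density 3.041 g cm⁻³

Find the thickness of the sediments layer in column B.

3.46 km

Take the compensation level at the base of the deeper column (depth z_c below the surface of column A) and equate Σ ρ_i t_i down to z_c; mantle fills any gap and the z_c terms cancel.
Column A: 18.5×2.87 + 19.9×2.98 + (z_c − 38.4)×3.373
Column B: 0.824×0 + 3.8×1.021 + x×2.532 + 7.53×3.041 + (z_c − 0.824 − 11.33 − x)×3.373
The z_c×3.373 term appears on both sides and cancels. Collect the known terms of each column as K = Σ(ρt)_known − 3.373 × (depth of known layers): K_A = 112.397 − 3.373×38.4 = −17.1262; K_B = 26.77853 − 3.373×(0.824 + 11.33) = −14.216912.
Balance: K_A = K_B − x×(3.373 − 2.532), so x = (K_B − K_A)/(3.373 − 2.532) = 2.90929/0.841 = 3.46 km.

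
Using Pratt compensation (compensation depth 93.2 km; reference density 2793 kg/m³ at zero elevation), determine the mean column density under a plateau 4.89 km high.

Pratt balance: ρ_ref D = ρ (D + h).
ρ = ρ_ref D/(D + h) = 2793 × 93.2 km/(93.2 km + 4.89 km) = 2650 kg/m³.

2650 kg/m³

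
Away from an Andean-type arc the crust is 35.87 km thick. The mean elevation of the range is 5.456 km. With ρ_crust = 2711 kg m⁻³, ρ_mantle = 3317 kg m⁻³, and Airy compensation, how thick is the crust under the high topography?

65.7 km

Root depth r = h ρ_c / (ρ_m − ρ_c) = 5.456 km × 2711 / 606 = 24.41 km.
Total thickness = T + h + r = 35.87 km + 5.456 km + 24.41 km = 65.7 km.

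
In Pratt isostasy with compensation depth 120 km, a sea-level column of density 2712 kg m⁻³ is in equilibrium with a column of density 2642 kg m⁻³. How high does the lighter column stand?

ρ_ref D = ρ (D + h) → h = D (ρ_ref − ρ)/ρ.
h = 120 km × (2712 − 2642)/2642 = 3.18 km.

3.18 km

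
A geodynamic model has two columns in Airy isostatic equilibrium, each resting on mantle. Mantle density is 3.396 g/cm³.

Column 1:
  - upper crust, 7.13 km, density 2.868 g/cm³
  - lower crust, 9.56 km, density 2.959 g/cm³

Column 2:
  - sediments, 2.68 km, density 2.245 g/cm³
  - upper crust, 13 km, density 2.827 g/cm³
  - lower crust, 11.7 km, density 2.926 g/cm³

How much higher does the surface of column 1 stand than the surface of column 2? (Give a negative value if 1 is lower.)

−2.37 km

For any compensation level in the mantle, the mantle terms cancel and isostasy reduces to e = (Σt_1 − Σt_2) − (Σ(ρt)_1 − Σ(ρt)_2) / ρ_m.
Σt_1 = 16.69 km; Σt_2 = 27.38 km; Σ(ρt)_1 = 48.73688; Σ(ρt)_2 = 77.0018 (in km·g/cm³).
e = (16.69 − 27.38) − (48.73688 − 77.0018) / 3.396 = −2.37 km.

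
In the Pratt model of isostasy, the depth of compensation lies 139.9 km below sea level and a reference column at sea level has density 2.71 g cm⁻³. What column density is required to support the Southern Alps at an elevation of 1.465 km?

Pratt balance: ρ_ref D = ρ (D + h).
ρ = ρ_ref D/(D + h) = 2.71 × 139.9 km/(139.9 km + 1.465 km) = 2.68 g cm⁻³.

2.68 g cm⁻³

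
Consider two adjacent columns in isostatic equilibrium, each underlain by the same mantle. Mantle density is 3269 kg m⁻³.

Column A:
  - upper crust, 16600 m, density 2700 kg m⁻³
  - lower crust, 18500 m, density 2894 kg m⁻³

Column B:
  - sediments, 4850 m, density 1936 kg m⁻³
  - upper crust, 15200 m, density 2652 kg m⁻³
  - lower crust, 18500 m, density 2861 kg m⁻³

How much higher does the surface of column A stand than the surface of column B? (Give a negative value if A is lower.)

For any compensation level in the mantle, the mantle terms cancel and isostasy reduces to e = (Σt_A − Σt_B) − (Σ(ρt)_A − Σ(ρt)_B) / ρ_m.
Σt_A = 35100 m; Σt_B = 38550 m; Σ(ρt)_A = 98359000; Σ(ρt)_B = 102628500 (in m·kg m⁻³).
e = (35100 − 38550) − (98359000 − 102628500) / 3269 = −2140 m.

−2140 m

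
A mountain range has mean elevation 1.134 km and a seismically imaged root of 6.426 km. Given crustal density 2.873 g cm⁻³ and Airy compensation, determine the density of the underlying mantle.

Airy balance: ρ_c h = (ρ_m − ρ_c) r → ρ_m = ρ_c (1 + h/r).
ρ_m = 2.873 × (1 + 1.134 km/6.426 km) = 3.38 g cm⁻³.

3.38 g cm⁻³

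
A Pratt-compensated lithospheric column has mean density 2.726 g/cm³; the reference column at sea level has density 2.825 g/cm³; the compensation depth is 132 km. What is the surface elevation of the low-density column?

ρ_ref D = ρ (D + h) → h = D (ρ_ref − ρ)/ρ.
h = 132 km × (2.825 − 2.726)/2.726 = 4.79 km.

4.79 km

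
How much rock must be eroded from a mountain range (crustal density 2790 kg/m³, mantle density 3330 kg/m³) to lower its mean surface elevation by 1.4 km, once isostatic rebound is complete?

Net drop Δ = e − u = e − e ρ_c/ρ_m = e (ρ_m − ρ_c)/ρ_m.
e = Δ ρ_m/(ρ_m − ρ_c) = 1.4 km × 3330/540 = 8.63 km.

8.63 km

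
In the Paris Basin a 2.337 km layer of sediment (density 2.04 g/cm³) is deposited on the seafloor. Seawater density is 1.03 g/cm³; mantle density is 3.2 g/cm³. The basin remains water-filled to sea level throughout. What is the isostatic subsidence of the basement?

Submarine loading: the sediment displaces seawater, and the subsidence is in turn flooded, so s (ρ_m − ρ_w) = t (ρ_sed − ρ_w).
s = 2.337 km × (2.04 − 1.03) / (3.2 − 1.03) = 1.09 km.

1.09 km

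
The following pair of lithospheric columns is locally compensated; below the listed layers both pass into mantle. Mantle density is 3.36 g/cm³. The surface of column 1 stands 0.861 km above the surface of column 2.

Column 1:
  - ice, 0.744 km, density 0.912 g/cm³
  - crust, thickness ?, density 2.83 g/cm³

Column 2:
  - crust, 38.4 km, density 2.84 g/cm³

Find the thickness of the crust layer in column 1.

39.7 km

Take the compensation level at the base of the deeper column (depth z_c below the surface of column 1) and equate Σ ρ_i t_i down to z_c; mantle fills any gap and the z_c terms cancel.
Column 1: 0.744×0.912 + x×2.83 + (z_c − 0.744 − x)×3.36
Column 2: 0.861×0 + 38.4×2.84 + (z_c − 0.861 − 38.4)×3.36
The z_c×3.36 term appears on both sides and cancels. Collect the known terms of each column as K = Σ(ρt)_known − 3.36 × (depth of known layers): K_1 = 0.678528 − 3.36×0.744 = −1.821312; K_2 = 109.056 − 3.36×(0.861 + 38.4) = −22.86096.
Balance: K_1 − x×(3.36 − 2.83) = K_2, so x = (K_1 − K_2)/(3.36 − 2.83) = 21.0396/0.53 = 39.7 km.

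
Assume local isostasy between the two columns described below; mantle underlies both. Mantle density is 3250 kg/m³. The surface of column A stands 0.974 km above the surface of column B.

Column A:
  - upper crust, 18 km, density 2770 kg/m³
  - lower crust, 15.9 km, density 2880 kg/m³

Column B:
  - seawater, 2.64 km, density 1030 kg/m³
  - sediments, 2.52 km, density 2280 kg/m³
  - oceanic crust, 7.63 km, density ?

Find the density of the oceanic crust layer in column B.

2850 kg/m³

Take the compensation level at the base of the deeper column (depth z_c below the surface of column A) and equate Σ ρ_i t_i down to z_c; mantle fills any gap and the z_c terms cancel.
Column A: 18×2770 + 15.9×2880 + (z_c − 33.9)×3250
Column B: 0.974×0 + 2.64×1030 + 2.52×2280 + 7.63×ρ + (z_c − 0.974 − 12.79)×3250
The z_c×3250 term appears on both sides and cancels. Collect the known terms of each column as K = Σ(ρt)_known − 3250 × (depth of known layers): K_A = 95652 − 3250×33.9 = −14523; K_B = 8464.8 − 3250×(0.974 + 12.79) = −36268.2.
Balance: K_A = K_B + 7.63×ρ, so ρ = (K_A − K_B)/7.63 = 21745.2/7.63 = 2850 kg/m³.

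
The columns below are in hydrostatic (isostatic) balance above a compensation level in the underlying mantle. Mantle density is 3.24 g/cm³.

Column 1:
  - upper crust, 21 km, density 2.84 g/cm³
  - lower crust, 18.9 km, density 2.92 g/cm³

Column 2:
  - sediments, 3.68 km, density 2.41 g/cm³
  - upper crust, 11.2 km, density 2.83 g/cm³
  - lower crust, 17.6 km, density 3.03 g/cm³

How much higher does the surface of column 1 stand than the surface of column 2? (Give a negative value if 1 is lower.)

For any compensation level in the mantle, the mantle terms cancel and isostasy reduces to e = (Σt_1 − Σt_2) − (Σ(ρt)_1 − Σ(ρt)_2) / ρ_m.
Σt_1 = 39.9 km; Σt_2 = 32.48 km; Σ(ρt)_1 = 114.828; Σ(ρt)_2 = 93.8928 (in km·g/cm³).
e = (39.9 − 32.48) − (114.828 − 93.8928) / 3.24 = 0.959 km.

0.959 km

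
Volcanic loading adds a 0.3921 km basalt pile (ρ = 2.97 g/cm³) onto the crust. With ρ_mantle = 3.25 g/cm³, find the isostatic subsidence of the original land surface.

0.358 km

Subaerial loading: s = t ρ_load / ρ_m.
s = 0.3921 km × 2.97/3.25 = 0.358 km.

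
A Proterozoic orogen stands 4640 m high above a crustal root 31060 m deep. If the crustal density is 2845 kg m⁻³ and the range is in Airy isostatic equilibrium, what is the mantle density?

Airy balance: ρ_c h = (ρ_m − ρ_c) r → ρ_m = ρ_c (1 + h/r).
ρ_m = 2845 × (1 + 4640 m/31060 m) = 3270 kg m⁻³.

3270 kg m⁻³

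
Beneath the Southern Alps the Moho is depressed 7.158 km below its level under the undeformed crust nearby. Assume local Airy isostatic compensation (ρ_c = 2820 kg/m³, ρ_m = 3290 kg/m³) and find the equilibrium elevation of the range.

1.19 km

Equating mass per unit area of the two columns: ρ_c h = (ρ_m − ρ_c) r.
h = r (ρ_m − ρ_c) / ρ_c = 7.158 km × (3290 − 2820) / 2820 = 1.19 km.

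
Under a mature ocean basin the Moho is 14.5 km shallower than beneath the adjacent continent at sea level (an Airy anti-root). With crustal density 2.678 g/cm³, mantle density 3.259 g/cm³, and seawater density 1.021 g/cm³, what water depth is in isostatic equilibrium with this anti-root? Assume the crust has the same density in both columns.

Replacing a thickness d of crust by seawater at the top must be balanced by replacing crust with mantle at the base: d (ρ_c − ρ_w) = a (ρ_m − ρ_c).
d = a (ρ_m − ρ_c)/(ρ_c − ρ_w) = 14.5 km × 0.581/1.657 = 5.08 km.

5.08 km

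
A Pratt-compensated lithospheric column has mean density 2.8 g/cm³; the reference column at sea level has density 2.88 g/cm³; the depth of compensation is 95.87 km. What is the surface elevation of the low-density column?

2.74 km

ρ_ref D = ρ (D + h) → h = D (ρ_ref − ρ)/ρ.
h = 95.87 km × (2.88 − 2.8)/2.8 = 2.74 km.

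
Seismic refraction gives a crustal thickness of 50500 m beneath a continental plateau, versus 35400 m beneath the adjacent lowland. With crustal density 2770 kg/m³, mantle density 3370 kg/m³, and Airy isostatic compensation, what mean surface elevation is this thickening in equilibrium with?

2690 m

Excess crust Δ = 50500 m − 35400 m = 15100 m, split between elevation h and root r with h + r = Δ.
Airy balance ρ_c h = (ρ_m − ρ_c) r gives r = h ρ_c/(ρ_m − ρ_c), so h (1 + ρ_c/(ρ_m − ρ_c)) = Δ, i.e. h = Δ (ρ_m − ρ_c)/ρ_m.
h = 15100 m × 600/3370 = 2690 m.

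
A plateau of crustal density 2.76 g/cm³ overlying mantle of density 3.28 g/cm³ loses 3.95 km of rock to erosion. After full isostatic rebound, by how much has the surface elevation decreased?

Rebound u = e ρ_c/ρ_m = 3.95 km × 2.76/3.28 = 3.324 km.
Net surface drop = e − u = 3.95 km − 3.324 km = e (ρ_m − ρ_c)/ρ_m = 0.626 km.

0.626 km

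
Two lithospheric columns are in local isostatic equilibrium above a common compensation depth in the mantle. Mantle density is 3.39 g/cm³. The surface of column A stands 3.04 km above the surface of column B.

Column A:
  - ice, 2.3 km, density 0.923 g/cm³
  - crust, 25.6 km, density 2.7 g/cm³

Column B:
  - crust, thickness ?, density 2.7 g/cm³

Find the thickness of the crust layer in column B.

18.9 km

Take the compensation level at the base of the deeper column (depth z_c below the surface of column A) and equate Σ ρ_i t_i down to z_c; mantle fills any gap and the z_c terms cancel.
Column A: 2.3×0.923 + 25.6×2.7 + (z_c − 27.9)×3.39
Column B: 3.04×0 + x×2.7 + (z_c − 3.04 − 0 − x)×3.39
The z_c×3.39 term appears on both sides and cancels. Collect the known terms of each column as K = Σ(ρt)_known − 3.39 × (depth of known layers): K_A = 71.2429 − 3.39×27.9 = −23.3381; K_B = 0 − 3.39×(3.04 + 0) = −10.3056.
Balance: K_A = K_B − x×(3.39 − 2.7), so x = (K_B − K_A)/(3.39 − 2.7) = 13.0325/0.69 = 18.9 km.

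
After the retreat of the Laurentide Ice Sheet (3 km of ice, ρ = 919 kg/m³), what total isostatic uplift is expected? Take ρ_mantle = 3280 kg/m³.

0.841 km

Removing the load lets mantle flow back in; uplift u satisfies ρ_ice t = ρ_m u.
u = t ρ_ice/ρ_m = 3 km × 919/3280 = 0.841 km.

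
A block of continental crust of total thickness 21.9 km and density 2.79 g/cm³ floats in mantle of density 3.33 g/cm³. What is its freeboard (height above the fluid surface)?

Floating equilibrium: submerged depth d = t ρ_obj/ρ_fluid = 21.9 km × 2.79/3.33 = 18.35 km.
Freeboard = t − d = 21.9 km − 18.35 km = 3.55 km.

3.55 km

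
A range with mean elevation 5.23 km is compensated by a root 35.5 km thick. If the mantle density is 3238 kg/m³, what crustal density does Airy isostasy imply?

ρ_c h = (ρ_m − ρ_c) r → ρ_c (h + r) = ρ_m r → ρ_c = ρ_m r / (h + r).
ρ_c = 3238 × 35.5 km / (5.23 km + 35.5 km) = 2820 kg/m³.

2820 kg/m³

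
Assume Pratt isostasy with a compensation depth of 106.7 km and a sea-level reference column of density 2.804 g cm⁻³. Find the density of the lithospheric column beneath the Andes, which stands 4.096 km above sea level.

2.7 g cm⁻³

Pratt balance: ρ_ref D = ρ (D + h).
ρ = ρ_ref D/(D + h) = 2.804 × 106.7 km/(106.7 km + 4.096 km) = 2.7 g cm⁻³.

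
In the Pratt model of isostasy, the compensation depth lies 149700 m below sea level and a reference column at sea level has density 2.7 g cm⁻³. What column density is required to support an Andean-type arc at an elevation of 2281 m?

2.66 g cm⁻³

Pratt balance: ρ_ref D = ρ (D + h).
ρ = ρ_ref D/(D + h) = 2.7 × 149700 m/(149700 m + 2281 m) = 2.66 g cm⁻³.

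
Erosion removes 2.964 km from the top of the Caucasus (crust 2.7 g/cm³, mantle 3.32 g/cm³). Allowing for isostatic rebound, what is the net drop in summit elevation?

Rebound u = e ρ_c/ρ_m = 2.964 km × 2.7/3.32 = 2.41 km.
Net surface drop = e − u = 2.964 km − 2.41 km = e (ρ_m − ρ_c)/ρ_m = 0.554 km.

0.554 km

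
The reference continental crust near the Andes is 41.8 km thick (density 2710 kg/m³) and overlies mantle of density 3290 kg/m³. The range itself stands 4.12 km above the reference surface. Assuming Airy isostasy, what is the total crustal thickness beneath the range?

Root depth r = h ρ_c / (ρ_m − ρ_c) = 4.12 km × 2710 / 580 = 19.25 km.
Total thickness = T + h + r = 41.8 km + 4.12 km + 19.25 km = 65.2 km.

65.2 km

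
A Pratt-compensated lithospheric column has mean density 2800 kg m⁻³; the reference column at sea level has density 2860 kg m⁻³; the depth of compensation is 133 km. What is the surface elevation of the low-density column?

2.85 km

ρ_ref D = ρ (D + h) → h = D (ρ_ref − ρ)/ρ.
h = 133 km × (2860 − 2800)/2800 = 2.85 km.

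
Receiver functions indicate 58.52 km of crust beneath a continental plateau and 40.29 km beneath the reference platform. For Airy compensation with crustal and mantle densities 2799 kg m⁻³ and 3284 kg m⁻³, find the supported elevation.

Excess crust Δ = 58.52 km − 40.29 km = 18.23 km, split between elevation h and root r with h + r = Δ.
Airy balance ρ_c h = (ρ_m − ρ_c) r gives r = h ρ_c/(ρ_m − ρ_c), so h (1 + ρ_c/(ρ_m − ρ_c)) = Δ, i.e. h = Δ (ρ_m − ρ_c)/ρ_m.
h = 18.23 km × 485/3284 = 2.69 km.

2.69 km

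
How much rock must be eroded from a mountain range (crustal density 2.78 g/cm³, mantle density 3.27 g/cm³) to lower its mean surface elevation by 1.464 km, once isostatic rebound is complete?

9.77 km

Net drop Δ = e − u = e − e ρ_c/ρ_m = e (ρ_m − ρ_c)/ρ_m.
e = Δ ρ_m/(ρ_m − ρ_c) = 1.464 km × 3.27/0.49 = 9.77 km.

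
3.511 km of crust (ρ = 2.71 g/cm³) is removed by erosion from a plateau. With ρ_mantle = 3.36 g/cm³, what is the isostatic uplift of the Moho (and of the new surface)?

Unloading: uplift u = e ρ_c/ρ_m = 3.511 km × 2.71/3.36 = 2.83 km.

2.83 km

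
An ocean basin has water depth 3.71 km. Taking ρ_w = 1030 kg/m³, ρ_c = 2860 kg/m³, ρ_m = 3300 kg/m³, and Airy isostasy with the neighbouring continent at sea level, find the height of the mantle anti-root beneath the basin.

Isostatic balance requires: replacing crust with seawater at the top is compensated by replacing crust with mantle at the base: d (ρ_c − ρ_w) = a (ρ_m − ρ_c).
a = d (ρ_c − ρ_w)/(ρ_m − ρ_c) = 3.71 km × 1830/440 = 15.4 km.

15.4 km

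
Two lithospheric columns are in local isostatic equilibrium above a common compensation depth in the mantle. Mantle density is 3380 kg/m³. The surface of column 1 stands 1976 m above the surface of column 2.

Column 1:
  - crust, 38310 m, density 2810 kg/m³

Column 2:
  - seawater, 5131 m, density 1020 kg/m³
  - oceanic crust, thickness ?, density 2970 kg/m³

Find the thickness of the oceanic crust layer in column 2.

7440 m

Take the compensation level at the base of the deeper column (depth z_c below the surface of column 1) and equate Σ ρ_i t_i down to z_c; mantle fills any gap and the z_c terms cancel.
Column 1: 38310×2810 + (z_c − 38310)×3380
Column 2: 1976×0 + 5131×1020 + x×2970 + (z_c − 1976 − 5131 − x)×3380
The z_c×3380 term appears on both sides and cancels. Collect the known terms of each column as K = Σ(ρt)_known − 3380 × (depth of known layers): K_1 = 107651100 − 3380×38310 = −21836700; K_2 = 5233620 − 3380×(1976 + 5131) = −18788040.
Balance: K_1 = K_2 − x×(3380 − 2970), so x = (K_2 − K_1)/(3380 − 2970) = 3048660/410 = 7440 m.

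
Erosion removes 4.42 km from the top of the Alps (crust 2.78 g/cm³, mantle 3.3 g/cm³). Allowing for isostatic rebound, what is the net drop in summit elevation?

Rebound u = e ρ_c/ρ_m = 4.42 km × 2.78/3.3 = 3.724 km.
Net surface drop = e − u = 4.42 km − 3.724 km = e (ρ_m − ρ_c)/ρ_m = 0.696 km.

0.696 km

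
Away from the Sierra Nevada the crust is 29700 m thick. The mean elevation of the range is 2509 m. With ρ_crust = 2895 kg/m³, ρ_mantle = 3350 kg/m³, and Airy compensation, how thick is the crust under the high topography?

Root depth r = h ρ_c / (ρ_m − ρ_c) = 2509 m × 2895 / 455 = 15960 m.
Total thickness = T + h + r = 29700 m + 2509 m + 15960 m = 48200 m.

48200 m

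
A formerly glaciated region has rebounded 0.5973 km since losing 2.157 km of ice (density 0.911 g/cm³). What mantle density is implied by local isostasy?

3.29 g/cm³

ρ_m = ρ_ice t / u = 0.911 × 2.157 km/0.5973 km = 3.29 g/cm³.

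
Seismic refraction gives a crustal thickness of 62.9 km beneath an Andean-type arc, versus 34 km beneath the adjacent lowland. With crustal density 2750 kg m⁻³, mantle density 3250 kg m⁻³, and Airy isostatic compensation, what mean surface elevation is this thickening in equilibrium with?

Excess crust Δ = 62.9 km − 34 km = 28.9 km, split between elevation h and root r with h + r = Δ.
Airy balance ρ_c h = (ρ_m − ρ_c) r gives r = h ρ_c/(ρ_m − ρ_c), so h (1 + ρ_c/(ρ_m − ρ_c)) = Δ, i.e. h = Δ (ρ_m − ρ_c)/ρ_m.
h = 28.9 km × 500/3250 = 4.45 km.

4.45 km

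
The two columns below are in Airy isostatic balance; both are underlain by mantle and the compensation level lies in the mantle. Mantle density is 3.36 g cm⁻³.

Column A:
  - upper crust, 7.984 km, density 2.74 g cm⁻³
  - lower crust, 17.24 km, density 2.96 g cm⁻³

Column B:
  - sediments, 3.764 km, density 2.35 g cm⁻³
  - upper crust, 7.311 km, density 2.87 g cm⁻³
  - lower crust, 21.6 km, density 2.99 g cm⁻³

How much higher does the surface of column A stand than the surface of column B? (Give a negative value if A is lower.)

−1.05 km

For any compensation level in the mantle, the mantle terms cancel and isostasy reduces to e = (Σt_A − Σt_B) − (Σ(ρt)_A − Σ(ρt)_B) / ρ_m.
Σt_A = 25.224 km; Σt_B = 32.675 km; Σ(ρt)_A = 72.90656; Σ(ρt)_B = 94.41197 (in km·g cm⁻³).
e = (25.224 − 32.675) − (72.90656 − 94.41197) / 3.36 = −1.05 km.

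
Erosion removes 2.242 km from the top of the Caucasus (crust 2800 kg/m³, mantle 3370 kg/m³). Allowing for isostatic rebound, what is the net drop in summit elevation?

Rebound u = e ρ_c/ρ_m = 2.242 km × 2800/3370 = 1.863 km.
Net surface drop = e − u = 2.242 km − 1.863 km = e (ρ_m − ρ_c)/ρ_m = 0.379 km.

0.379 km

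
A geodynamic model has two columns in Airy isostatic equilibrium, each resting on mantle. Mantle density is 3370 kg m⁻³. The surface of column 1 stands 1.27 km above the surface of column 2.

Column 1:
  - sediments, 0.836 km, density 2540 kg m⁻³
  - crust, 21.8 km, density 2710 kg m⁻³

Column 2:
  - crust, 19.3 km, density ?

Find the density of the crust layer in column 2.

2810 kg m⁻³

Take the compensation level at the base of the deeper column (depth z_c below the surface of column 1) and equate Σ ρ_i t_i down to z_c; mantle fills any gap and the z_c terms cancel.
Column 1: 0.836×2540 + 21.8×2710 + (z_c − 22.636)×3370
Column 2: 1.27×0 + 19.3×ρ + (z_c − 1.27 − 19.3)×3370
The z_c×3370 term appears on both sides and cancels. Collect the known terms of each column as K = Σ(ρt)_known − 3370 × (depth of known layers): K_1 = 61201.44 − 3370×22.636 = −15081.88; K_2 = 0 − 3370×(1.27 + 19.3) = −69320.9.
Balance: K_1 = K_2 + 19.3×ρ, so ρ = (K_1 − K_2)/19.3 = 54239/19.3 = 2810 kg m⁻³.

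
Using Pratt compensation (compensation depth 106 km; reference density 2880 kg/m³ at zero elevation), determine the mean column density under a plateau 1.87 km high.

Pratt balance: ρ_ref D = ρ (D + h).
ρ = ρ_ref D/(D + h) = 2880 × 106 km/(106 km + 1.87 km) = 2830 kg/m³.

2830 kg/m³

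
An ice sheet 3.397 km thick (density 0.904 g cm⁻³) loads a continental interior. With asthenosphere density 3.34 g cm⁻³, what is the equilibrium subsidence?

0.919 km

In Airy isostatic equilibrium: the ice load ρ_ice t is balanced by mantle displaced below, ρ_m s.
s = t ρ_ice / ρ_m = 3.397 km × 0.904/3.34 = 0.919 km.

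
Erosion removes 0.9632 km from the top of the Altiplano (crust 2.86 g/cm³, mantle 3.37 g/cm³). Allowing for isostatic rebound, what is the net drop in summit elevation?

0.146 km

Rebound u = e ρ_c/ρ_m = 0.9632 km × 2.86/3.37 = 0.8174 km.
Net surface drop = e − u = 0.9632 km − 0.8174 km = e (ρ_m − ρ_c)/ρ_m = 0.146 km.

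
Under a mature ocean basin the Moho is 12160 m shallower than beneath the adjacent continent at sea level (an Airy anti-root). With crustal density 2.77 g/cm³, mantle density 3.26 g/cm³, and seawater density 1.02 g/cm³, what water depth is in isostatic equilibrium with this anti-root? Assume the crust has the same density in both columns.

Replacing a thickness d of crust by seawater at the top must be balanced by replacing crust with mantle at the base: d (ρ_c − ρ_w) = a (ρ_m − ρ_c).
d = a (ρ_m − ρ_c)/(ρ_c − ρ_w) = 12160 m × 0.49/1.75 = 3400 m.

3400 m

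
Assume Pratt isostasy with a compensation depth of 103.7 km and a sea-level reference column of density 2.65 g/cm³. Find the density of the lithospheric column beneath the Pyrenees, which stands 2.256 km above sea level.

Pratt balance: ρ_ref D = ρ (D + h).
ρ = ρ_ref D/(D + h) = 2.65 × 103.7 km/(103.7 km + 2.256 km) = 2.59 g/cm³.

2.59 g/cm³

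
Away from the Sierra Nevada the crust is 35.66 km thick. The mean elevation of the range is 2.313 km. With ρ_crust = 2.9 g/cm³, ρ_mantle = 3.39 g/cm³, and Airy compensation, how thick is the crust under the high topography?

Root depth r = h ρ_c / (ρ_m − ρ_c) = 2.313 km × 2.9 / 0.49 = 13.69 km.
Total thickness = T + h + r = 35.66 km + 2.313 km + 13.69 km = 51.7 km.

51.7 km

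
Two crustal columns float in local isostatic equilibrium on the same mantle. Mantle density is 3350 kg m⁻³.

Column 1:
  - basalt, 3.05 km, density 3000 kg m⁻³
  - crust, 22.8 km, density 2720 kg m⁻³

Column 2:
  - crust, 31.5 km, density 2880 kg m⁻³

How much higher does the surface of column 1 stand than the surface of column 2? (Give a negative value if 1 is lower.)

0.187 km

For any compensation level in the mantle, the mantle terms cancel and isostasy reduces to e = (Σt_1 − Σt_2) − (Σ(ρt)_1 − Σ(ρt)_2) / ρ_m.
Σt_1 = 25.85 km; Σt_2 = 31.5 km; Σ(ρt)_1 = 71166; Σ(ρt)_2 = 90720 (in km·kg m⁻³).
e = (25.85 − 31.5) − (71166 − 90720) / 3350 = 0.187 km.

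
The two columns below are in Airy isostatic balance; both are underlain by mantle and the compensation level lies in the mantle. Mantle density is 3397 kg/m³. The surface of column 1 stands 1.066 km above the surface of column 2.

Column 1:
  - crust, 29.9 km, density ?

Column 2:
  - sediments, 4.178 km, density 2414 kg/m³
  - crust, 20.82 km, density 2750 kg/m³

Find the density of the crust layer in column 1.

2690 kg/m³

Take the compensation level at the base of the deeper column (depth z_c below the surface of column 1) and equate Σ ρ_i t_i down to z_c; mantle fills any gap and the z_c terms cancel.
Column 1: 29.9×ρ + (z_c − 29.9)×3397
Column 2: 1.066×0 + 4.178×2414 + 20.82×2750 + (z_c − 1.066 − 24.998)×3397
The z_c×3397 term appears on both sides and cancels. Collect the known terms of each column as K = Σ(ρt)_known − 3397 × (depth of known layers): K_1 = 0 − 3397×29.9 = −101570.3; K_2 = 67340.692 − 3397×(1.066 + 24.998) = −21198.716.
Balance: K_1 + 29.9×ρ = K_2, so ρ = (K_2 − K_1)/29.9 = 80371.6/29.9 = 2690 kg/m³.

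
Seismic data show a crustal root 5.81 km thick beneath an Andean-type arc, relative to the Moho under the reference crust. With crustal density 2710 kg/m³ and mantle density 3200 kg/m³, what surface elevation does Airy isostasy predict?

Balancing pressure at the compensation depth: ρ_c h = (ρ_m − ρ_c) r.
h = r (ρ_m − ρ_c) / ρ_c = 5.81 km × (3200 − 2710) / 2710 = 1.05 km.

1.05 km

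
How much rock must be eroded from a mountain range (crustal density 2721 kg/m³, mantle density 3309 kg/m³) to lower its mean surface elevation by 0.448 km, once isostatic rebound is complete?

Net drop Δ = e − u = e − e ρ_c/ρ_m = e (ρ_m − ρ_c)/ρ_m.
e = Δ ρ_m/(ρ_m − ρ_c) = 0.448 km × 3309/588 = 2.52 km.

2.52 km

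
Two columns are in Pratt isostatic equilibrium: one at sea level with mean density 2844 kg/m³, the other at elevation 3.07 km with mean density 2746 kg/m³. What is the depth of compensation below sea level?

86 km

ρ_ref D = ρ (D + h) → D (ρ_ref − ρ) = ρ h.
D = ρ h/(ρ_ref − ρ) = 2746 × 3.07 km/(2844 − 2746) = 86 km.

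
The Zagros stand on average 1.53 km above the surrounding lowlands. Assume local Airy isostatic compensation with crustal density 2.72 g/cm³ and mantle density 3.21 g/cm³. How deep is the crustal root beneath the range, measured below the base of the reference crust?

8.49 km

For local isostatic compensation: the weight of the topography is balanced by the buoyancy of the root, ρ_c h = (ρ_m − ρ_c) r.
r = h · ρ_c / (ρ_m − ρ_c) = 1.53 km × 2.72 / (3.21 − 2.72) = 8.49 km.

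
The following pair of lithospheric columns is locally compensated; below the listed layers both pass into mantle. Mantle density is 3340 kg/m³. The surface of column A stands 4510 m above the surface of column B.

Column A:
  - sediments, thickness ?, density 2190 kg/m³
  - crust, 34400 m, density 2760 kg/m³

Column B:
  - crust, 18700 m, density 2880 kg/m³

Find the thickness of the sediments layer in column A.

Take the compensation level at the base of the deeper column (depth z_c below the surface of column A) and equate Σ ρ_i t_i down to z_c; mantle fills any gap and the z_c terms cancel.
Column A: x×2190 + 34400×2760 + (z_c − 34400 − x)×3340
Column B: 4510×0 + 18700×2880 + (z_c − 4510 − 18700)×3340
The z_c×3340 term appears on both sides and cancels. Collect the known terms of each column as K = Σ(ρt)_known − 3340 × (depth of known layers): K_A = 94944000 − 3340×34400 = −19952000; K_B = 53856000 − 3340×(4510 + 18700) = −23665400.
Balance: K_A − x×(3340 − 2190) = K_B, so x = (K_A − K_B)/(3340 − 2190) = 3713400/1150 = 3230 m.

3230 m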